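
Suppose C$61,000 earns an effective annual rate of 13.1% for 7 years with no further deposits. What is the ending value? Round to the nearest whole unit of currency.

FV = PV·(1+i)^n = 61,000 × 2.367218 = 144,400.2913

C$144,400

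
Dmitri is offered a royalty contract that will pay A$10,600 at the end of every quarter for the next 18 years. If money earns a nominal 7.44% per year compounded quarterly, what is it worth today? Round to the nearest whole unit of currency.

A$418,701

With 4 periods per year: i = 0.0186, n = 72.
Annuity factor a(72|0.0186) = 39.500053; PV = 10600 × 39.500053 = 418,700.5648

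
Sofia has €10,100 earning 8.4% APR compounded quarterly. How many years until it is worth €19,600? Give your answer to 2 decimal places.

7.98 years

Periodic rate i = 0.084/4 = 0.021.
(1+i)^n = 19600/10100 = 1.94059, so n = ln 1.94059 / ln 1.021 = 31.9015 quarters
= 31.9015/4 years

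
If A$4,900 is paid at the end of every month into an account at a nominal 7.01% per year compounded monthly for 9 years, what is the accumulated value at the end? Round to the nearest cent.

With 12 periods per year: i = 0.00584167, n = 108.
Accumulation factor s(108|0.00584167) = 149.932330; FV = 4900 × 149.932330 = 734,668.4152

A$734,668.42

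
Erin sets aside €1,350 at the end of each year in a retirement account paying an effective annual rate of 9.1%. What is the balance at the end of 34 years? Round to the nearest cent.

€271,802.92

FV = PMT · [(1+i)^n − 1] / i = 1350 · 201.335498 = 271,802.9218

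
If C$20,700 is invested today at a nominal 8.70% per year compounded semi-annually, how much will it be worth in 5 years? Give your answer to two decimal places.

i = 0.087/2 = 0.0435 per half-year; n = 5·2 = 10.
FV = PV·(1+i)^n = 20,700 × 1.530821 = 31,688.0037

C$31,688.00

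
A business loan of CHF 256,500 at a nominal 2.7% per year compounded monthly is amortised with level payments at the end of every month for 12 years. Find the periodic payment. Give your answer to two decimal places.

CHF 2,087.35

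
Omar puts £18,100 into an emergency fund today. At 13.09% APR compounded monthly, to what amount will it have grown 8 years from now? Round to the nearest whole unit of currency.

Periodic rate i = 0.1309/12 = 0.0109083; n = 8 × 12 = 96 periods.
FV = 18,100 × (1 + 0.0109083)^96 = 51,287.2167

£51,287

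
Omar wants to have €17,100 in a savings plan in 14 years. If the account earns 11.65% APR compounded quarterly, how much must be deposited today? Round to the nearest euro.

With 4 periods per year: i = 0.029125, n = 56.
PV = 17,100 / (1 + 0.029125)^56 = 17,100 / 4.991317 = 3,425.9492

€3,426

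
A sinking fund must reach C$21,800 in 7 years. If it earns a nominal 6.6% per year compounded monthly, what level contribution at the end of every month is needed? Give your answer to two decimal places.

C$204.87

Periodic rate i = 0.066/12 = 0.0055; n = 7 × 12 = 84 periods.
FV-annuity factor = 106.406790; PMT = 21800 / 106.406790 = 204.8741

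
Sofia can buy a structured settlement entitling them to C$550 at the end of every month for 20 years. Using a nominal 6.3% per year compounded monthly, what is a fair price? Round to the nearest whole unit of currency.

i = 0.063/12 = 0.00525 per month; n = 20·12 = 240.
Annuity factor a(240|0.00525) = 136.268479; PV = 550 × 136.268479 = 74,947.6636

C$74,948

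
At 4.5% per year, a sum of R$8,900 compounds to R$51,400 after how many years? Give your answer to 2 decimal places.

39.84 years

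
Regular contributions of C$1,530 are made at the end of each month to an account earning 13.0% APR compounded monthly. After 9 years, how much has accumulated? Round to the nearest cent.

C$310,959.53

With 12 periods per year: i = 0.0108333, n = 108.
FV = PMT · [(1+i)^n − 1] / i = 1530 · 203.241525 = 310,959.5339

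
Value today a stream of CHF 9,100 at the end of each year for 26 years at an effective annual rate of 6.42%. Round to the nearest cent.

CHF 113,631.90

Annuity factor a(26|0.0642) = 12.487022; PV = 9100 × 12.487022 = 113,631.9009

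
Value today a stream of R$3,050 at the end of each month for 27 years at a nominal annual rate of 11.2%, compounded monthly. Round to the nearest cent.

i = 0.112/12 = 0.00933333 per month; n = 27·12 = 324.
PV = 3050 × [1 − (1+0.00933333)^(−324)] / 0.00933333 = 3050 × 101.861475 = 310,677.4983

R$310,677.50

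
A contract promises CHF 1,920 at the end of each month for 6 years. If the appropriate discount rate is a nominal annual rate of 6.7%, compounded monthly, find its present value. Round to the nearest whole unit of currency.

CHF 113,574

With 12 periods per year: i = 0.00558333, n = 72.
PV = 1920 × [1 − (1+0.00558333)^(−72)] / 0.00558333 = 1920 × 59.152989 = 113,573.7389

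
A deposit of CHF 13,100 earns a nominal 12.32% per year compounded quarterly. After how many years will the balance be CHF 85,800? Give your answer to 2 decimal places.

Periodic rate i = 0.1232/4 = 0.0308.
n = ln(85800/13100) / ln(1+0.0308) = ln(6.54962) / 0.030335 = 61.9547 quarters
= 61.9547/4 years

15.49 years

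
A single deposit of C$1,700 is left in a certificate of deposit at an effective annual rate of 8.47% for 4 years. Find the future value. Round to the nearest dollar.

1,700 × (1+0.0847)^4 = 1,700 × 1.384327 = 2,353.3552

C$2,353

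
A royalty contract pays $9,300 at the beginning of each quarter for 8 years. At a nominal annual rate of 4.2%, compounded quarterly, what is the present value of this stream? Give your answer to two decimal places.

i = 0.042/4 = 0.0105 per quarter; n = 8·4 = 32.
PV = PMT · [1 − (1+i)^(−n)] / i × (1+i) = 9300 · 27.343548 = 254,295.0006
(annuity-due: payments at period start, so ×(1+i).)

$254,295.00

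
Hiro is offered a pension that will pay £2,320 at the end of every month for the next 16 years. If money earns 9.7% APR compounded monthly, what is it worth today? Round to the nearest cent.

£225,834.17

With 12 periods per year: i = 0.00808333, n = 192.
PV = 2320 × [1 − (1+0.00808333)^(−192)] / 0.00808333 = 2320 × 97.342315 = 225,834.1718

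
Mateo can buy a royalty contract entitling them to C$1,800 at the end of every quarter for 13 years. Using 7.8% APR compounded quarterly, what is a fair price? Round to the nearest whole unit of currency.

C$58,493

Periodic rate i = 0.078/4 = 0.0195; n = 13 × 4 = 52 periods.
PV = PMT · [1 − (1+i)^(−n)] / i = 1800 · 32.496263 = 58,493.2735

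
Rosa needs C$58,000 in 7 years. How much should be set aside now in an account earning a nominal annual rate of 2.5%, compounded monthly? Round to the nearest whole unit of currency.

C$48,697

i = 0.025/12 = 0.00208333 per month; n = 7·12 = 84.
PV = 58,000 / (1 + 0.00208333)^84 = 58,000 / 1.191029 = 48,697.3712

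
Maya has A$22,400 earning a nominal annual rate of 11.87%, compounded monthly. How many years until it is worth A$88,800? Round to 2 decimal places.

Periodic rate i = 0.1187/12 = 0.00989167.
n = ln(88800/22400) / ln(1+0.00989167) = ln(3.96429) / 0.009843 = 139.9285 months
= 139.9285/12 years

11.66 years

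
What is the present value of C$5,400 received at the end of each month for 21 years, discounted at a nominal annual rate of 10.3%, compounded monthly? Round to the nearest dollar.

C$556,119

i = 0.103/12 = 0.00858333 per month; n = 21·12 = 252.
PV = 5400 × [1 − (1+0.00858333)^(−252)] / 0.00858333 = 5400 × 102.984949 = 556,118.7271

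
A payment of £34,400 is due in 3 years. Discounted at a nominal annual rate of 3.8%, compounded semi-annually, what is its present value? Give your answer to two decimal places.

£30,726.52

Periodic rate i = 0.038/2 = 0.019; n = 3 × 2 = 6 periods.
Discount factor = (1+0.019)^(−6) = 0.893213; PV = 34,400 × 0.893213 = 30,726.5173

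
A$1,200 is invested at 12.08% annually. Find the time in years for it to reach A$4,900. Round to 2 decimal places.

12.34 years

n = ln(4900/1200) / ln(1+0.1208) = ln(4.08333) / 0.114043 = 12.3367 years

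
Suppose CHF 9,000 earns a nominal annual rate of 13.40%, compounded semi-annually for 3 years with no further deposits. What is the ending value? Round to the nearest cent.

i = 0.134/2 = 0.067 per half-year; n = 3·2 = 6.
FV = 9,000 × (1 + 0.067)^6 = 13,280.9465

CHF 13,280.95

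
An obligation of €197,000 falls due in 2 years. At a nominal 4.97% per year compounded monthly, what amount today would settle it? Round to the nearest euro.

Periodic rate i = 0.0497/12 = 0.00414167; n = 2 × 12 = 24 periods.
Discount factor = (1+0.00414167)^(−24) = 0.905566; PV = 197,000 × 0.905566 = 178,396.5717

€178,397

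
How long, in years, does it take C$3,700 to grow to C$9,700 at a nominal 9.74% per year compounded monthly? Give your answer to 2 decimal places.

Periodic rate i = 0.0974/12 = 0.00811667.
(1+i)^n = 9700/3700 = 2.62162, so n = ln 2.62162 / ln 1.00812 = 119.2237 months
= 119.2237/12 years

9.94 years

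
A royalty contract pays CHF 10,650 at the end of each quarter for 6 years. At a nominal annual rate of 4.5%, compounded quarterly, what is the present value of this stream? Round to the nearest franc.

With 4 periods per year: i = 0.01125, n = 24.
Annuity factor a(24|0.01125) = 20.930567; PV = 10650 × 20.930567 = 222,910.5378

CHF 222,911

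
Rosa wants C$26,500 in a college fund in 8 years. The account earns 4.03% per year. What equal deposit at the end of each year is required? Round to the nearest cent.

PMT = 26500 / ( [(1+0.0403)^8 − 1] / 0.0403 ) = 26500 / 9.224081 = 2,872.9148

C$2,872.91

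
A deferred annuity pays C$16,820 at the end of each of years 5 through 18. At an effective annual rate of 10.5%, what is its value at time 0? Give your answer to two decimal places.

PV at t=4 (ordinary 14-year annuity): 16820 × a(14|0.105) = 16820 × 7.170176 = 120,602.3633
Discount back 4 years: 120,602.3633 × (1+0.105)^(−4) = 120,602.3633 × 0.670735 = 80,892.2110

C$80,892.21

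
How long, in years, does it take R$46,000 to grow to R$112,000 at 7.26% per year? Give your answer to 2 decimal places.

(1+i)^n = 112000/46000 = 2.43478, so n = ln 2.43478 / ln 1.0726 = 12.6967 years

12.70 years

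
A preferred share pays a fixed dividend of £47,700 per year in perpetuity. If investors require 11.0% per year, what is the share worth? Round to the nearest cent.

PV = C/r = 47700/0.11 = 433,636.3636

£433,636.36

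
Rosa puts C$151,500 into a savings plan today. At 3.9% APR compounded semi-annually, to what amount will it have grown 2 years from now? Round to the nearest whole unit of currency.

Periodic rate i = 0.039/2 = 0.0195; n = 2 × 2 = 4 periods.
FV = 151,500 × (1 + 0.0195)^4 = 163,667.1626

C$163,667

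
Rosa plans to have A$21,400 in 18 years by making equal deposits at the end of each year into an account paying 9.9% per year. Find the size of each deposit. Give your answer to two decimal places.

PMT = 21400 / ( [(1+0.099)^18 − 1] / 0.099 ) = 21400 / 45.147843 = 473.9983

A$474.00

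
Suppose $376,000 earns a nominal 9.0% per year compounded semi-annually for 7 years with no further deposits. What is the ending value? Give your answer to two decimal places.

With 2 periods per year: i = 0.045, n = 14.
FV = 376,000 × (1 + 0.045)^14 = 696,331.2905

$696,331.29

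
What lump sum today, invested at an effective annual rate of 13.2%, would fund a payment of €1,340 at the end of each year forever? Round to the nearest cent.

€10,151.52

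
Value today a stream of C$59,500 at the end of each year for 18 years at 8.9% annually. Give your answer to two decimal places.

C$524,452.22

PV = PMT · [1 − (1+i)^(−n)] / i = 59500 · 8.814323 = 524,452.2182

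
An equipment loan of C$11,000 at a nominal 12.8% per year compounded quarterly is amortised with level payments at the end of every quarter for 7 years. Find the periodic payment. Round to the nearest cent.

i = 0.128/4 = 0.032 per quarter; n = 7·4 = 28.
Annuity-PV factor = 18.313449; PMT = 11000 / 18.313449 = 600.6515

C$600.65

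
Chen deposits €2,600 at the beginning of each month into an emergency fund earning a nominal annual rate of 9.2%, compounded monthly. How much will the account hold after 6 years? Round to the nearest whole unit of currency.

€250,513

With 12 periods per year: i = 0.00766667, n = 72.
FV = 2600 × [(1+0.00766667)^72 − 1] / 0.00766667 × (1+i) = 2600 × 96.350976 = 250,512.5377
(annuity-due: payments at period start, so ×(1+i).)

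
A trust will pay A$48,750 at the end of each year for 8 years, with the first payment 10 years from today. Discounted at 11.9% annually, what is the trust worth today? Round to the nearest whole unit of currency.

A$88,343

PV at t=9 (ordinary 8-year annuity): 48750 × a(8|0.119) = 48750 × 4.985044 = 243,020.9074
Discount back 9 years: 243,020.9074 × (1+0.119)^(−9) = 243,020.9074 × 0.363521 = 88,343.1457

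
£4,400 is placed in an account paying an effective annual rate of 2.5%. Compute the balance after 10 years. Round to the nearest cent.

£5,632.37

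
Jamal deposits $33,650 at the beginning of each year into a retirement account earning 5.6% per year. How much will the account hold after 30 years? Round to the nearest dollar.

$2,619,165

FV = 33650 × [(1+0.056)^30 − 1] / 0.056 × (1+i) = 33650 × 77.835501 = 2,619,164.6226
(Beginning-of-period payments → annuity-due factor ×(1+i).)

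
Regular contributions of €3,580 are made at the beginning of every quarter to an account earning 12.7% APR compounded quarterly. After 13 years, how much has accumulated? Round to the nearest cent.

€474,662.91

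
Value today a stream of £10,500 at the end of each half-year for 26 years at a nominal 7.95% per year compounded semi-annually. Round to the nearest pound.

£229,353

i = 0.0795/2 = 0.03975 per half-year; n = 26·2 = 52.
Annuity factor a(52|0.03975) = 21.843187; PV = 10500 × 21.843187 = 229,353.4584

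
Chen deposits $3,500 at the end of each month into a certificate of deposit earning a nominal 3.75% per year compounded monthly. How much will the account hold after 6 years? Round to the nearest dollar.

$282,109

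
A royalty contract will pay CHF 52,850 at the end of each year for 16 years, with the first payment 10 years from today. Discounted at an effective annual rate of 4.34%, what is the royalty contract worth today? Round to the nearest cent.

Value one period before first payment (t=9): 52850 × [1 − (1+0.0434)^(−16)] / 0.0434 = 52850 × 11.365398 = 600,661.2633
Discount back 9 years: 600,661.2633 × (1+0.0434)^(−9) = 600,661.2633 × 0.682248 = 409,800.1695

CHF 409,800.17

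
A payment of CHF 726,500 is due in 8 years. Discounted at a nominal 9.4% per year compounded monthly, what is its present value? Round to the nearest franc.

CHF 343,494

With 12 periods per year: i = 0.00783333, n = 96.
PV = 726,500 / (1 + 0.00783333)^96 = 726,500 / 2.115032 = 343,493.6155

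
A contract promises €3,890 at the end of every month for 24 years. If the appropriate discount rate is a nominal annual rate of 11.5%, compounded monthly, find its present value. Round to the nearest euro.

€379,882

With 12 periods per year: i = 0.00958333, n = 288.
Annuity factor a(288|0.00958333) = 97.656106; PV = 3890 × 97.656106 = 379,882.2535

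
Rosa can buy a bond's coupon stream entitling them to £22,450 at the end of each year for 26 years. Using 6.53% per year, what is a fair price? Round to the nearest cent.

PV = 22450 × [1 − (1+0.0653)^(−26)] / 0.0653 = 22450 × 12.357171 = 277,418.4959

£277,418.50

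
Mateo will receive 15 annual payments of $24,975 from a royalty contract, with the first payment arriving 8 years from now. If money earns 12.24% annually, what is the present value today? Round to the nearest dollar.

PV at t=7 (ordinary 15-year annuity): 24975 × a(15|0.1224) = 24975 × 6.724483 = 167,943.9508
Discount back 7 years: 167,943.9508 × (1+0.1224)^(−7) = 167,943.9508 × 0.445622 = 74,839.4797

$74,839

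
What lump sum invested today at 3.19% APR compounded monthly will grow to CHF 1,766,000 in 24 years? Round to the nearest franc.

CHF 822,121

i = 0.0319/12 = 0.00265833 per month; n = 24·12 = 288.
Discount factor = (1+0.00265833)^(−288) = 0.465527; PV = 1,766,000 × 0.465527 = 822,121.4975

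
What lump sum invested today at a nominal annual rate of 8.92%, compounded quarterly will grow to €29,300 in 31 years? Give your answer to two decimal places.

Periodic rate i = 0.0892/4 = 0.0223; n = 31 × 4 = 124 periods.
PV = FV·(1+i)^(−n) = 29,300 × 0.064906 = 1,901.7389

€1,901.74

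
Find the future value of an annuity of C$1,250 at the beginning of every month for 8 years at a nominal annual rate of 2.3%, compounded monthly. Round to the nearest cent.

C$131,863.66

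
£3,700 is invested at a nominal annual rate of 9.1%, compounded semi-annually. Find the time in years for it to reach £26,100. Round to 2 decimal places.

Periodic rate i = 0.091/2 = 0.0455.
(1+i)^n = 26100/3700 = 7.05405, so n = ln 7.05405 / ln 1.0455 = 43.9059 half-years
= 43.9059/2 years

21.95 years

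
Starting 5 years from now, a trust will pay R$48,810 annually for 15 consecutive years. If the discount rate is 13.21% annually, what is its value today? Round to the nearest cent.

Value one period before first payment (t=4): 48810 × [1 − (1+0.1321)^(−15)] / 0.1321 = 48810 × 6.392890 = 312,036.9743
Discount back 4 years: 312,036.9743 × (1+0.1321)^(−4) = 312,036.9743 × 0.608781 = 189,962.0714

R$189,962.07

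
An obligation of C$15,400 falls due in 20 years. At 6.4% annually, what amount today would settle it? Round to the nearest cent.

C$4,453.36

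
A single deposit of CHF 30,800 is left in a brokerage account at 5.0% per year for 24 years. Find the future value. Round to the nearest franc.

CHF 99,333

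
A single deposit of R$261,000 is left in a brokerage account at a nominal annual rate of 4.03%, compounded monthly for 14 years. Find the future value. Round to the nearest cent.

R$458,415.11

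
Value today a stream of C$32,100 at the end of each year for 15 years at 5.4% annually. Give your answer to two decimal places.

PV = 32100 × [1 − (1+0.054)^(−15)] / 0.054 = 32100 × 10.104624 = 324,358.4218

C$324,358.42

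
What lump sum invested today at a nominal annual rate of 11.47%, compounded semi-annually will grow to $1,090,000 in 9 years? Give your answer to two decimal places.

$399,474.12

Periodic rate i = 0.1147/2 = 0.05735; n = 9 × 2 = 18 periods.
PV = 1,090,000 / (1 + 0.05735)^18 = 1,090,000 / 2.728587 = 399,474.1163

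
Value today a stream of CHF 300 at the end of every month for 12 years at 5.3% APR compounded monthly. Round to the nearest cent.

CHF 31,914.50

Periodic rate i = 0.053/12 = 0.00441667; n = 12 × 12 = 144 periods.
PV = PMT · [1 − (1+i)^(−n)] / i = 300 · 106.381652 = 31,914.4955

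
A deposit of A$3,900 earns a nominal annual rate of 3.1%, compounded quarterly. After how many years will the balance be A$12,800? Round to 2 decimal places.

38.49 years

Periodic rate i = 0.031/4 = 0.00775.
n = ln(12800/3900) / ln(1+0.00775) = ln(3.28205) / 0.007720 = 153.9443 quarters
= 153.9443/4 years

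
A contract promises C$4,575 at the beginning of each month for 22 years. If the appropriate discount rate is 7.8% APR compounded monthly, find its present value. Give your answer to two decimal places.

C$580,349.27

i = 0.078/12 = 0.0065 per month; n = 22·12 = 264.
PV = PMT · [1 − (1+i)^(−n)] / i × (1+i) = 4575 · 126.852299 = 580,349.2677
(Beginning-of-period payments → annuity-due factor ×(1+i).)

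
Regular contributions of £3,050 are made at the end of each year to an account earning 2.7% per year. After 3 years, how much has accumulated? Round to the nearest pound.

Accumulation factor s(3|0.027) = 3.081729; FV = 3050 × 3.081729 = 9,399.2734

£9,399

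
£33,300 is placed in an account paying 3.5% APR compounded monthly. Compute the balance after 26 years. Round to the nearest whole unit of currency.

£82,618

i = 0.035/12 = 0.00291667 per month; n = 26·12 = 312.
FV = 33,300 × (1 + 0.00291667)^312 = 82,618.4390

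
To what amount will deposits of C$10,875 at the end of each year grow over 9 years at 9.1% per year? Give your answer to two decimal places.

Accumulation factor s(9|0.091) = 13.075739; FV = 10875 × 13.075739 = 142,198.6670

C$142,198.67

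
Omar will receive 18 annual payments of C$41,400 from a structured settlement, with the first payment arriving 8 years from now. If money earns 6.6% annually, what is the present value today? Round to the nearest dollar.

C$274,092

PV at t=7 (ordinary 18-year annuity): 41400 × a(18|0.066) = 41400 × 10.356098 = 428,742.4628
Discount back 7 years: 428,742.4628 × (1+0.066)^(−7) = 428,742.4628 × 0.639292 = 274,091.8142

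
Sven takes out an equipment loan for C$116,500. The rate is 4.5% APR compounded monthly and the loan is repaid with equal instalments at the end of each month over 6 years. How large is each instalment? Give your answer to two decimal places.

C$1,849.32

Periodic rate i = 0.045/12 = 0.00375; n = 6 × 12 = 72 periods.
PMT = 116500 / ( [1 − (1+0.00375)^(−72)] / 0.00375 ) = 116500 / 62.995976 = 1,849.3245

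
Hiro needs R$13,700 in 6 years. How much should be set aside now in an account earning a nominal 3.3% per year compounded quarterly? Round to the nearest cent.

With 4 periods per year: i = 0.00825, n = 24.
Discount factor = (1+0.00825)^(−24) = 0.821036; PV = 13,700 × 0.821036 = 11,248.2000

R$11,248.20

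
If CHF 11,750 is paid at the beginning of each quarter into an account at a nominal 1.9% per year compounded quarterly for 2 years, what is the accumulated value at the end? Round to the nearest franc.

Periodic rate i = 0.019/4 = 0.00475; n = 2 × 4 = 8 periods.
FV = PMT · [(1+i)^n − 1] / i × (1+i) = 11750 · 8.172909 = 96,031.6786
(annuity-due: payments at period start, so ×(1+i).)

CHF 96,032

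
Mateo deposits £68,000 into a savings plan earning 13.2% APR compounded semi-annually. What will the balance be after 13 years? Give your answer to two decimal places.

Periodic rate i = 0.132/2 = 0.066; n = 13 × 2 = 26 periods.
68,000 × (1+0.066)^26 = 68,000 × 5.268504 = 358,258.2785

£358,258.28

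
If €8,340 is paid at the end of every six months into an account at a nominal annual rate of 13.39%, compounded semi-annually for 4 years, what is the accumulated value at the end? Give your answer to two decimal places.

€84,632.47

i = 0.1339/2 = 0.06695 per half-year; n = 4·2 = 8.
Accumulation factor s(8|0.06695) = 10.147779; FV = 8340 × 10.147779 = 84,632.4747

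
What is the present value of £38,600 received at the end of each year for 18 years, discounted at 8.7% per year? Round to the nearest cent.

PV = PMT · [1 − (1+i)^(−n)] / i = 38600 · 8.933610 = 344,837.3594

£344,837.36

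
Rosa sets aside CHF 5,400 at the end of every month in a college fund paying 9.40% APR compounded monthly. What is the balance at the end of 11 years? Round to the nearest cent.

With 12 periods per year: i = 0.00783333, n = 132.
FV = PMT · [(1+i)^n − 1] / i = 5400 · 229.912997 = 1,241,530.1841

CHF 1,241,530.18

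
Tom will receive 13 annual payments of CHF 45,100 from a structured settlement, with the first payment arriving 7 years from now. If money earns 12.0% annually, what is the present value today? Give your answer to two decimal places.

PV at t=6 (ordinary 13-year annuity): 45100 × a(13|0.12) = 45100 × 6.423548 = 289,702.0335
Discount back 6 years: 289,702.0335 × (1+0.12)^(−6) = 289,702.0335 × 0.506631 = 146,772.0661

CHF 146,772.07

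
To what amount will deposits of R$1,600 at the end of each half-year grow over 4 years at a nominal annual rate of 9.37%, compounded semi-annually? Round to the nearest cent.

R$15,107.50

i = 0.0937/2 = 0.04685 per half-year; n = 4·2 = 8.
FV = PMT · [(1+i)^n − 1] / i = 1600 · 9.442190 = 15,107.5042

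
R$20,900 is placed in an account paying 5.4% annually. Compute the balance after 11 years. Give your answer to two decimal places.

20,900 × (1+0.054)^11 = 20,900 × 1.783392 = 37,272.8847

R$37,272.88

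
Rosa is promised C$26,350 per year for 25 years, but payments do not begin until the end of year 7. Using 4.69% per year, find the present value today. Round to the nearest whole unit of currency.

Value one period before first payment (t=6): 26350 × [1 − (1+0.0469)^(−25)] / 0.0469 = 26350 × 14.542469 = 383,194.0706
PV₀ = 383,194.0706 / (1+0.0469)^6 = 383,194.0706 / 1.316531 = 291,063.3888

C$291,063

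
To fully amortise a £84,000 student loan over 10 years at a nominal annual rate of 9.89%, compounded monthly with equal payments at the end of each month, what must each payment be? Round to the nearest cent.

£1,104.96

With 12 periods per year: i = 0.00824167, n = 120.
PMT = 84000 / ( [1 − (1+0.00824167)^(−120)] / 0.00824167 ) = 84000 / 76.021139 = 1,104.9558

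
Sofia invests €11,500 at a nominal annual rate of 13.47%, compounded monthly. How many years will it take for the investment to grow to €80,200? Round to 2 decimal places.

14.50 years

Periodic rate i = 0.1347/12 = 0.011225.
(1+i)^n = 80200/11500 = 6.97391, so n = ln 6.97391 / ln 1.01123 = 173.9917 months
= 173.9917/12 years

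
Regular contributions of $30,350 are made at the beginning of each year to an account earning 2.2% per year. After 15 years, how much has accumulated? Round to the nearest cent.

$544,220.58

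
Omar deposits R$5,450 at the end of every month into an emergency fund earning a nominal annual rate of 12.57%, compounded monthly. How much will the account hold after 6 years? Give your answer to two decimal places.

R$581,465.33

Periodic rate i = 0.1257/12 = 0.010475; n = 6 × 12 = 72 periods.
Accumulation factor s(72|0.010475) = 106.690886; FV = 5450 × 106.690886 = 581,465.3289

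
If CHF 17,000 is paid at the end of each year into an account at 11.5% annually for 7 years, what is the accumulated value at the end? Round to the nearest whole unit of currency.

CHF 168,894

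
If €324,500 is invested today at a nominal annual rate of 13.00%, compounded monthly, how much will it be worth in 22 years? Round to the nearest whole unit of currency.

With 12 periods per year: i = 0.0108333, n = 264.
324,500 × (1+0.0108333)^264 = 324,500 × 17.195012 = 5,579,781.2522

€5,579,781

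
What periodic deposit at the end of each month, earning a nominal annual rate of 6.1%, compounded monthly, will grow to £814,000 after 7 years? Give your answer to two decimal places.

Periodic rate i = 0.061/12 = 0.00508333; n = 7 × 12 = 84 periods.
FV-annuity factor = 104.458190; PMT = 814000 / 104.458190 = 7,792.5915

£7,792.59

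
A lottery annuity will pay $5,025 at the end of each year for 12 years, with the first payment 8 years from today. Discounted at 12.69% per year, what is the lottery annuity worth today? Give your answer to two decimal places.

Value one period before first payment (t=7): 5025 × [1 − (1+0.1269)^(−12)] / 0.1269 = 5025 × 6.001277 = 30,156.4153
PV₀ = 30,156.4153 / (1+0.1269)^7 = 30,156.4153 / 2.307797 = 13,067.1857

$13,067.19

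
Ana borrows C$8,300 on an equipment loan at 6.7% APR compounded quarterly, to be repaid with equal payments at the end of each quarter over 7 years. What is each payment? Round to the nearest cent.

i = 0.067/4 = 0.01675 per quarter; n = 7·4 = 28.
Annuity-PV factor = 22.205218; PMT = 8300 / 22.205218 = 373.7860

C$373.79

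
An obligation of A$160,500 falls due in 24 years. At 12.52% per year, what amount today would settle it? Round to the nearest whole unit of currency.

Discount factor = (1+0.1252)^(−24) = 0.058950; PV = 160,500 × 0.058950 = 9,461.5366

A$9,462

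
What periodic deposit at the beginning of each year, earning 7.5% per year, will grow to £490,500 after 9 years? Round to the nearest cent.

£37,308.64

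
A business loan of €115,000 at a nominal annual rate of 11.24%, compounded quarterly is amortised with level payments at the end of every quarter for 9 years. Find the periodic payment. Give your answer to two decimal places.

€5,119.17

With 4 periods per year: i = 0.0281, n = 36.
PMT = 115000 / ( [1 − (1+0.0281)^(−36)] / 0.0281 ) = 115000 / 22.464563 = 5,119.1738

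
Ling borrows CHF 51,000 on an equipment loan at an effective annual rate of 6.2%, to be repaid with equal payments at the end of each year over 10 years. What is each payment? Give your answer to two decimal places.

CHF 6,995.07

PMT = 51000 / ( [1 − (1+0.062)^(−10)] / 0.062 ) = 51000 / 7.290846 = 6,995.0729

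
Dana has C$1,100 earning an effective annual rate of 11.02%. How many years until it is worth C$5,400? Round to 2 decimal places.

(1+i)^n = 5400/1100 = 4.90909, so n = ln 4.90909 / ln 1.1102 = 15.2199 years

15.22 years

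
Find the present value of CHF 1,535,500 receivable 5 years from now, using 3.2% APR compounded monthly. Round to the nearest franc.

With 12 periods per year: i = 0.00266667, n = 60.
Discount factor = (1+0.00266667)^(−60) = 0.852325; PV = 1,535,500 × 0.852325 = 1,308,745.4620

CHF 1,308,745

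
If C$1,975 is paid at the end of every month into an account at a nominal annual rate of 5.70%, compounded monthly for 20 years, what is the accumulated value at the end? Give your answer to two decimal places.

Periodic rate i = 0.057/12 = 0.00475; n = 20 × 12 = 240 periods.
FV = 1975 × [(1+0.00475)^240 − 1] / 0.00475 = 1975 × 445.966470 = 880,783.7776

C$880,783.78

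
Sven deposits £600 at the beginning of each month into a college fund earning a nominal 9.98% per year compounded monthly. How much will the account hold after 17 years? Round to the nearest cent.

£321,327.95

With 12 periods per year: i = 0.00831667, n = 204.
FV = 600 × [(1+0.00831667)^204 − 1] / 0.00831667 × (1+i) = 600 × 535.546585 = 321,327.9507
Payments are at the start of each period, so multiply by (1+i).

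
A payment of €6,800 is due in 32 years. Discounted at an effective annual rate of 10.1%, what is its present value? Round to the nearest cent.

PV = FV·(1+i)^(−n) = 6,800 × 0.046005 = 312.8345

€312.83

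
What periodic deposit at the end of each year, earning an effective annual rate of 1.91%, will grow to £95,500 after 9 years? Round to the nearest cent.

PMT = 95500 / ( [(1+0.0191)^9 − 1] / 0.0191 ) = 95500 / 9.719139 = 9,825.9733

£9,825.97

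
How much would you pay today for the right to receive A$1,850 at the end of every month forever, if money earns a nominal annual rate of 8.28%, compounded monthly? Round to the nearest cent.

A$268,115.94

Periodic rate i = 0.0828/12 = 0.0069.
PV = PMT / i = 1850 / 0.0069 = 268,115.9420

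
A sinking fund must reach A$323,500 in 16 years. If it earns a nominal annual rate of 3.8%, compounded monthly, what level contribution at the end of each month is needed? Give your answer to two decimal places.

A$1,226.86

Periodic rate i = 0.038/12 = 0.00316667; n = 16 × 12 = 192 periods.
PMT = 323500 / ( [(1+0.00316667)^192 − 1] / 0.00316667 ) = 323500 / 263.681243 = 1,226.8601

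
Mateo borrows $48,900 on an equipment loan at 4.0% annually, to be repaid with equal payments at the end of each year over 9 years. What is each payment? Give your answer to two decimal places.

$6,576.71

PMT = 48900 / ( [1 − (1+0.04)^(−9)] / 0.04 ) = 48900 / 7.435332 = 6,576.7073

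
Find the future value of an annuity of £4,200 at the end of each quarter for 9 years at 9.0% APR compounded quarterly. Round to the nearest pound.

With 4 periods per year: i = 0.0225, n = 36.
FV = PMT · [(1+i)^n − 1] / i = 4200 · 54.569619 = 229,192.3983

£229,192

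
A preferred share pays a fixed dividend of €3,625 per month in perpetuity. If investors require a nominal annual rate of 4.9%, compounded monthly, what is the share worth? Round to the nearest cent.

Periodic rate i = 0.049/12 = 0.00408333.
PV = C/r = 3625/0.00408333 = 887,755.1020

€887,755.10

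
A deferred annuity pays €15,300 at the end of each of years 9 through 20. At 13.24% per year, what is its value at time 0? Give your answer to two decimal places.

Value one period before first payment (t=8): 15300 × [1 − (1+0.1324)^(−12)] / 0.1324 = 15300 × 5.854182 = 89,568.9819
PV₀ = 89,568.9819 / (1+0.1324)^8 = 89,568.9819 / 2.703951 = 33,125.2186

€33,125.22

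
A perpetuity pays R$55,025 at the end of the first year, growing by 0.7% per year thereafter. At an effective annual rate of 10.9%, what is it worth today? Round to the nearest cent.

PV = D₁/(r − g) = 55025/(0.109 − 0.007) = 539,460.7843

R$539,460.78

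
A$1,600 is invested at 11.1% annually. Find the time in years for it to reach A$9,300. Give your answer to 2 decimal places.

(1+i)^n = 9300/1600 = 5.81250, so n = ln 5.81250 / ln 1.111 = 16.7205 years

16.72 years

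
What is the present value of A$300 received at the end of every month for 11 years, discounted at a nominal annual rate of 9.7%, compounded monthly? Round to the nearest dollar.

A$24,290

With 12 periods per year: i = 0.00808333, n = 132.
Annuity factor a(132|0.00808333) = 80.966850; PV = 300 × 80.966850 = 24,290.0549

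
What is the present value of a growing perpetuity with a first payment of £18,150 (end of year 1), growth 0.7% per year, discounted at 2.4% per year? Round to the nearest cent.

PV = D₁/(r − g) = 18150/(0.024 − 0.007) = 1,067,647.0588

£1,067,647.06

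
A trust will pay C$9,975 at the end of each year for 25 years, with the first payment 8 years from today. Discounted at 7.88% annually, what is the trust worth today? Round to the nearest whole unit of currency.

Value one period before first payment (t=7): 9975 × [1 − (1+0.0788)^(−25)] / 0.0788 = 9975 × 10.785112 = 107,581.4971
Discount back 7 years: 107,581.4971 × (1+0.0788)^(−7) = 107,581.4971 × 0.588049 = 63,263.1801

C$63,263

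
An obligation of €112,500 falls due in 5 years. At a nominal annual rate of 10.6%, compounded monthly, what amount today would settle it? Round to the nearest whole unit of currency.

With 12 periods per year: i = 0.00883333, n = 60.
Discount factor = (1+0.00883333)^(−60) = 0.589976; PV = 112,500 × 0.589976 = 66,372.3372

€66,372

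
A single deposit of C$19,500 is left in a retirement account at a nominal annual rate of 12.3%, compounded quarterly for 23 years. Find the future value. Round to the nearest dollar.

i = 0.123/4 = 0.03075 per quarter; n = 23·4 = 92.
19,500 × (1+0.03075)^92 = 19,500 × 16.222120 = 316,331.3326

C$316,331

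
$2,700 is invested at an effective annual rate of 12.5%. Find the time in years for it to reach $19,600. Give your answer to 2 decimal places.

16.83 years

(1+i)^n = 19600/2700 = 7.25926, so n = ln 7.25926 / ln 1.125 = 16.8299 years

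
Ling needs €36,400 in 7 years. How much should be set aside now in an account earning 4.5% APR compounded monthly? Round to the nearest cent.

€26,579.97

Periodic rate i = 0.045/12 = 0.00375; n = 7 × 12 = 84 periods.
PV = 36,400 / (1 + 0.00375)^84 = 36,400 / 1.369452 = 26,579.9701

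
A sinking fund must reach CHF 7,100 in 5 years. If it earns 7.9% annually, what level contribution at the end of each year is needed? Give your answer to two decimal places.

CHF 1,212.66

PMT = 7100 / ( [(1+0.079)^5 − 1] / 0.079 ) = 7100 / 5.854914 = 1,212.6566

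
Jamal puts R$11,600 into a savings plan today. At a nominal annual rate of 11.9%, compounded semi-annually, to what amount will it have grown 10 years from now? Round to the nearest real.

R$36,853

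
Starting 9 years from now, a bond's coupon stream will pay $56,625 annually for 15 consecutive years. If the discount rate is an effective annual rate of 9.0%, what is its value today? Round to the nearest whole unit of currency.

Value one period before first payment (t=8): 56625 × [1 − (1+0.09)^(−15)] / 0.09 = 56625 × 8.060688 = 456,436.4823
Discount back 8 years: 456,436.4823 × (1+0.09)^(−8) = 456,436.4823 × 0.501866 = 229,070.0793

$229,070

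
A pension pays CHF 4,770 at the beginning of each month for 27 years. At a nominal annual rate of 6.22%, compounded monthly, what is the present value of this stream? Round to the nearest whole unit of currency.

CHF 751,773

i = 0.0622/12 = 0.00518333 per month; n = 27·12 = 324.
PV = PMT · [1 − (1+i)^(−n)] / i × (1+i) = 4770 · 157.604382 = 751,772.9025
(Beginning-of-period payments → annuity-due factor ×(1+i).)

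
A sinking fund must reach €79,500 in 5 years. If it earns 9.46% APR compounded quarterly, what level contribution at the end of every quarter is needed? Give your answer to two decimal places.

€3,154.72

With 4 periods per year: i = 0.02365, n = 20.
PMT = 79500 / ( [(1+0.02365)^20 − 1] / 0.02365 ) = 79500 / 25.200368 = 3,154.7158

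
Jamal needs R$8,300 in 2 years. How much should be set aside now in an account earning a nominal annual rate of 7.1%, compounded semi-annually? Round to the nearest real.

With 2 periods per year: i = 0.0355, n = 4.
Discount factor = (1+0.0355)^(−4) = 0.869760; PV = 8,300 × 0.869760 = 7,219.0106

R$7,219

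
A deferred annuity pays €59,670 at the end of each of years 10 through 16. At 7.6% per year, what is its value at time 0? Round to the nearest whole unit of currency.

€162,909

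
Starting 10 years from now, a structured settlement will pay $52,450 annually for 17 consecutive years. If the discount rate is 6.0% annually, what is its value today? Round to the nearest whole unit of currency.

$325,267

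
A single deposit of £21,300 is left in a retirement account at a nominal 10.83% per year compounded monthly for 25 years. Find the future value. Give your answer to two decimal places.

£315,469.65

i = 0.1083/12 = 0.009025 per month; n = 25·12 = 300.
21,300 × (1+0.009025)^300 = 21,300 × 14.810782 = 315,469.6542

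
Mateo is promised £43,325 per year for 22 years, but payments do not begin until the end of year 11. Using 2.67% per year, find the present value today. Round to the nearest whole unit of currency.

PV at t=10 (ordinary 22-year annuity): 43325 × a(22|0.0267) = 43325 × 16.476812 = 713,857.8636
Discount back 10 years: 713,857.8636 × (1+0.0267)^(−10) = 713,857.8636 × 0.768359 = 548,499.3632

£548,499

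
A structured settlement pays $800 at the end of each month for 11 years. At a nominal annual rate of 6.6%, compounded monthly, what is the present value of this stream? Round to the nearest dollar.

$74,938

Periodic rate i = 0.066/12 = 0.0055; n = 11 × 12 = 132 periods.
Annuity factor a(132|0.0055) = 93.672017; PV = 800 × 93.672017 = 74,937.6139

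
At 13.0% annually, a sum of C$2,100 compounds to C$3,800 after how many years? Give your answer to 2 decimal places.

4.85 years

(1+i)^n = 3800/2100 = 1.80952, so n = ln 1.80952 / ln 1.13 = 4.8525 years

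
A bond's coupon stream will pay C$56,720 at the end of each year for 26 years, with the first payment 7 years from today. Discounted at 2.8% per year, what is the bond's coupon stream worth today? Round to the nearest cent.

C$879,263.12

Value one period before first payment (t=6): 56720 × [1 − (1+0.028)^(−26)] / 0.028 = 56720 × 18.295375 = 1,037,713.6826
Discount back 6 years: 1,037,713.6826 × (1+0.028)^(−6) = 1,037,713.6826 × 0.847308 = 879,263.1154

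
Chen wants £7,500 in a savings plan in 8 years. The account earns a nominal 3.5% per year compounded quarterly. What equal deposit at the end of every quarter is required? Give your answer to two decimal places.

With 4 periods per year: i = 0.00875, n = 32.
FV-annuity factor = 36.745069; PMT = 7500 / 36.745069 = 204.1090

£204.11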